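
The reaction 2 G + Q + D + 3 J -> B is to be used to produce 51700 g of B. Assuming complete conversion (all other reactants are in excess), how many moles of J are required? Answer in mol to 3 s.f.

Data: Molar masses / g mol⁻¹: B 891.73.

174 mol

n(B) = 51700 / 891.73 = 57.98 mol
n(J) = (3/1) × 57.98 = 173.9 mol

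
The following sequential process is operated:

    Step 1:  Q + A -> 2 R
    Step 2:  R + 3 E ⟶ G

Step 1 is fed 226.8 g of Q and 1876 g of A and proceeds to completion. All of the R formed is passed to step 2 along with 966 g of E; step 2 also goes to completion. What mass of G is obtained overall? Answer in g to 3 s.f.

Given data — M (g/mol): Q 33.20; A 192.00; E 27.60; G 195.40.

2280 g

Step 1:
n(Q) = 226.8 / 33.20 = 6.831 mol
n(A) = 1876 / 192.00 = 9.771 mol
n/ν for Q = 6.831/1 = 6.831
n/ν for A = 9.771/1 = 9.771
Smallest n/ν is Q → limiting reagent.
n(R) produced = (2/1) × 6.831 = 13.66 mol
Step 2:
n(R) available = 13.66 mol
n(E) = 966.0 / 27.60 = 35.00 mol
n/ν for R = 13.66/1 = 13.66
n/ν for E = 35.00/3 = 11.67
Smallest n/ν is E → limiting reagent.
n(G) = (1/3) × 35.00 = 11.67 mol
mass = 11.67 × 195.40 = 2280 g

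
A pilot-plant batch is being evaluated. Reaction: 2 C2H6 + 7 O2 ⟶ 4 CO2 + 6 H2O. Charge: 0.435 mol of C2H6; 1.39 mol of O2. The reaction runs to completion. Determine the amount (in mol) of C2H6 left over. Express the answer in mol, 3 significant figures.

0.0379 mol

n(C2H6) = 0.4350 mol
n(O2) = 1.390 mol
n/ν for C2H6 = 0.4350/2 = 0.2175
n/ν for O2 = 1.390/7 = 0.1986
Smallest n/ν is O2 → limiting reagent.
C2H6 consumed = (2/7) × 1.390 = 0.3971 mol
C2H6 remaining = 0.4350 − 0.3971 = 0.03790 mol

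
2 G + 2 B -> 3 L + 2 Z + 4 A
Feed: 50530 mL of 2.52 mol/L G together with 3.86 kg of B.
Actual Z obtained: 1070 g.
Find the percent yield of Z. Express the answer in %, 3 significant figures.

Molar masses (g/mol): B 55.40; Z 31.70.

48.4 %

n(G) = 2.52 × 50530/1000 = 127.3 mol
n(B) = 3.860×1000 / 55.40 = 69.68 mol
n/ν for G = 127.3/2 = 63.65
n/ν for B = 69.68/2 = 34.84
Smallest n/ν is B → limiting reagent.
theoretical n(Z) = (2/2) × 69.68 = 69.68 mol → 2209 g
% yield = 1070 / 2209 × 100 = 48.44 %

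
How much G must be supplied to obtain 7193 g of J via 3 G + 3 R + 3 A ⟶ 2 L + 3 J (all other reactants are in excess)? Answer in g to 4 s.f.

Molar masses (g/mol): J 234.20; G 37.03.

1137 g

n(J) = 7193 / 234.20 = 30.71 mol
n(G) = (3/3) × 30.71 = 30.71 mol
mass = 30.71 × 37.03 = 1137 g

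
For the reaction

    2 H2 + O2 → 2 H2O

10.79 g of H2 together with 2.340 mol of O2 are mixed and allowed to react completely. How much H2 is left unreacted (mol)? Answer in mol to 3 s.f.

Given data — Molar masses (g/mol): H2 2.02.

n(H2) = 10.79 / 2.02 = 5.342 mol
n(O2) = 2.340 mol
n/ν → H2: 2.671, O2: 2.340; O2 is limiting.
H2 consumed = (2/1) × 2.340 = 4.680 mol
H2 remaining = 5.342 − 4.680 = 0.6620 mol

0.662 mol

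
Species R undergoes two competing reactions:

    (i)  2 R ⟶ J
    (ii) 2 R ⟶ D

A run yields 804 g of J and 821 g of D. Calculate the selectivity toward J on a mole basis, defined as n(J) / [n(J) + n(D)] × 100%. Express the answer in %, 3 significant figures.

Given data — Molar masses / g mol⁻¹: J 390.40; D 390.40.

n(J) = 804 / 390.40 = 2.059 mol
n(D) = 821 / 390.40 = 2.103 mol
selectivity = 2.059/(2.059+2.103) × 100 = 49.47 %

49.5 %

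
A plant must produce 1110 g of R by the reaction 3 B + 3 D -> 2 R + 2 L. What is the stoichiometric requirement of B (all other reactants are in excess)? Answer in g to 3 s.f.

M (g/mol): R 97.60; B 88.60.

1510 g

n(R) = 1110 / 97.60 = 11.37 mol
n(B) = (3/2) × 11.37 = 17.06 mol
mass = 17.06 × 88.60 = 1512 g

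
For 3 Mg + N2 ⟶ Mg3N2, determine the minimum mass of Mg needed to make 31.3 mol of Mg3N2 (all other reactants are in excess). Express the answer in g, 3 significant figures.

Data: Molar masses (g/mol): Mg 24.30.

n(Mg3N2) = 31.30 mol
n(Mg) = (3/1) × 31.30 = 93.90 mol
mass = 93.90 × 24.30 = 2282 g

2280 g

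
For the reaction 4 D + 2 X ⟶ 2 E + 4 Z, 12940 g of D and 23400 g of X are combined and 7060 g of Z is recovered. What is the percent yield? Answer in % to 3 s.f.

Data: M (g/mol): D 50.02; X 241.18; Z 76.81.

47.4 %

n(D) = 12940 / 50.02 = 258.7 mol
n(X) = 23400 / 241.18 = 97.02 mol
n/ν → D: 64.68, X: 48.51; X is limiting.
theoretical n(Z) = (4/2) × 97.02 = 194.0 mol → 14900 g
% yield = 7060 / 14900 × 100 = 47.38 %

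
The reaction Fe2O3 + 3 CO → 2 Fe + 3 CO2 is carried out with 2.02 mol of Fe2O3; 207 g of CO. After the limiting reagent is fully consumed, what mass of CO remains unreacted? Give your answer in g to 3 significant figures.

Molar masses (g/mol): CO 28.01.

37.3 g

n(Fe2O3) = 2.020 mol
n(CO) = 207.0 / 28.01 = 7.390 mol
n/ν for Fe2O3 = 2.020/1 = 2.020
n/ν for CO = 7.390/3 = 2.463
Smallest n/ν is Fe2O3 → limiting reagent.
CO consumed = (3/1) × 2.020 = 6.060 mol
CO remaining = 7.390 − 6.060 = 1.330 mol
mass = 1.330 × 28.01 = 37.25 g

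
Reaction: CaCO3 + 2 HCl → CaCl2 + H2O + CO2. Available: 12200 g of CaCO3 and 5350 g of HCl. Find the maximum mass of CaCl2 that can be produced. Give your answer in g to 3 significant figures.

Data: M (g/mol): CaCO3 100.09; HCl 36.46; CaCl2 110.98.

8140 g

n(CaCO3) = 12200 / 100.09 = 121.9 mol
n(HCl) = 5350 / 36.46 = 146.7 mol
n/ν → CaCO3: 121.9, HCl: 73.35; HCl is limiting.
n(CaCl2) = (1/2) × 146.7 = 73.35 mol
mass = 73.35 × 110.98 = 8140 g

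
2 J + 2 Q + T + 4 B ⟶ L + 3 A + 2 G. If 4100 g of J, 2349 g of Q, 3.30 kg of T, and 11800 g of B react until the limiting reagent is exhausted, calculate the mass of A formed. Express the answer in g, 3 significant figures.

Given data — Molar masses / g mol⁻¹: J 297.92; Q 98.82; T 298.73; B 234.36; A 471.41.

9730 g

n(J) = 4100 / 297.92 = 13.76 mol
n(Q) = 2349 / 98.82 = 23.77 mol
n(T) = 3.300×1000 / 298.73 = 11.05 mol
n(B) = 11800 / 234.36 = 50.35 mol
n/ν for J = 13.76/2 = 6.880
n/ν for Q = 23.77/2 = 11.89
n/ν for T = 11.05/1 = 11.05
n/ν for B = 50.35/4 = 12.59
Smallest n/ν is J → limiting reagent.
n(A) = (3/2) × 13.76 = 20.64 mol
mass = 20.64 × 471.41 = 9730 g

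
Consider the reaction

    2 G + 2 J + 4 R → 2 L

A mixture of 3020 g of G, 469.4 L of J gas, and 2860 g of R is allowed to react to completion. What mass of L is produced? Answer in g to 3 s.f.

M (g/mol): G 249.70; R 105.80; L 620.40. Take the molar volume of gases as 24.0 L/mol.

n(G) = 3020 / 249.70 = 12.09 mol
n(J) = 469.4 / 24.0 = 19.56 mol
n(R) = 2860 / 105.80 = 27.03 mol
n/ν for G = 12.09/2 = 6.045
n/ν for J = 19.56/2 = 9.780
n/ν for R = 27.03/4 = 6.758
Smallest n/ν is G → limiting reagent.
n(L) = (2/2) × 12.09 = 12.09 mol
mass = 12.09 × 620.40 = 7501 g

7500 g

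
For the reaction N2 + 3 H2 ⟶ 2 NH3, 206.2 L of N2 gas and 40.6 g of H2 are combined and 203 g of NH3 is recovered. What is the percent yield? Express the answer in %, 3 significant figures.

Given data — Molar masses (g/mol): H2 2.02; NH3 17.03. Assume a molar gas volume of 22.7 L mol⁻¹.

89.0 %

n(N2) = 206.2 / 22.7 = 9.084 mol
n(H2) = 40.60 / 2.02 = 20.10 mol
n/ν for N2 = 9.084/1 = 9.084
n/ν for H2 = 20.10/3 = 6.700
Smallest n/ν is H2 → limiting reagent.
theoretical n(NH3) = (2/3) × 20.10 = 13.40 mol → 228.2 g
% yield = 203 / 228.2 × 100 = 88.96 %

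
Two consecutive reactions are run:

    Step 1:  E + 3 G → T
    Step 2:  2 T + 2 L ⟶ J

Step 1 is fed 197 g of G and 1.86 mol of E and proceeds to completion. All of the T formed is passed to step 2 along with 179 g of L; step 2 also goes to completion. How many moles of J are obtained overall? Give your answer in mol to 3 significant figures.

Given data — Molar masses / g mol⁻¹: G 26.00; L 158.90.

0.563 mol

Step 1:
n(G) = 197.0 / 26.00 = 7.577 mol
n(E) = 1.860 mol
n/ν for G = 7.577/3 = 2.526
n/ν for E = 1.860/1 = 1.860
Smallest n/ν is E → limiting reagent.
n(T) produced = (1/1) × 1.860 = 1.860 mol
Step 2:
n(T) available = 1.860 mol
n(L) = 179.0 / 158.90 = 1.126 mol
n/ν for T = 1.860/2 = 0.9300
n/ν for L = 1.126/2 = 0.5630
Smallest n/ν is L → limiting reagent.
n(J) = (1/2) × 1.126 = 0.5630 mol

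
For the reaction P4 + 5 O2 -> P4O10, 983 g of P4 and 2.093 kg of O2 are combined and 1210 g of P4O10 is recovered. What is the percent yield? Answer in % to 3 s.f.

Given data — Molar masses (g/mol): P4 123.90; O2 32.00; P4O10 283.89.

53.7 %

n(P4) = 983.0 / 123.90 = 7.934 mol
n(O2) = 2.093×1000 / 32.00 = 65.41 mol
n/ν for P4 = 7.934/1 = 7.934
n/ν for O2 = 65.41/5 = 13.08
Smallest n/ν is P4 → limiting reagent.
theoretical n(P4O10) = (1/1) × 7.934 = 7.934 mol → 2252 g
% yield = 1210 / 2252 × 100 = 53.73 %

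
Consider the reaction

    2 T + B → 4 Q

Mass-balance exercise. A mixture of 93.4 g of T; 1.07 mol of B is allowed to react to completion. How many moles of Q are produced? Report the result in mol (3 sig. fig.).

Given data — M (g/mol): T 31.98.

n(T) = 93.40 / 31.98 = 2.921 mol
n(B) = 1.070 mol
n/ν for T = 2.921/2 = 1.461
n/ν for B = 1.070/1 = 1.070
Smallest n/ν is B → limiting reagent.
n(Q) = (4/1) × 1.070 = 4.280 mol

4.28 mol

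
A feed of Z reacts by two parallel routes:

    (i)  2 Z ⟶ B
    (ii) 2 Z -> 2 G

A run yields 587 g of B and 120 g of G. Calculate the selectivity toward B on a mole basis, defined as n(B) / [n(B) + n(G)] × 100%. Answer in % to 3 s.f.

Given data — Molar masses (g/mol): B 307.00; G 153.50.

n(B) = 587 / 307.00 = 1.912 mol
n(G) = 120 / 153.50 = 0.7818 mol
selectivity = 1.912/(1.912+0.7818) × 100 = 70.98 %

71.0 %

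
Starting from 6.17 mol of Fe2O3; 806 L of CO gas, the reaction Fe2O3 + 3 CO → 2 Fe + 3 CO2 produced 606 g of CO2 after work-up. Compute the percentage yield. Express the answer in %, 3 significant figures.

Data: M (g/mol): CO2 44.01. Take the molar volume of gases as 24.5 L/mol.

74.4 %

n(Fe2O3) = 6.170 mol
n(CO) = 806.0 / 24.5 = 32.90 mol
n/ν → Fe2O3: 6.170, CO: 10.97; Fe2O3 is limiting.
theoretical n(CO2) = (3/1) × 6.170 = 18.51 mol → 814.6 g
% yield = 606 / 814.6 × 100 = 74.39 %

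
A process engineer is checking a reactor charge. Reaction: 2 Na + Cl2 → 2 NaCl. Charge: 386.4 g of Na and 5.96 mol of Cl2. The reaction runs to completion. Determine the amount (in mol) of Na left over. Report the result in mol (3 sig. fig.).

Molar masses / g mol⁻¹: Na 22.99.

4.89 mol

n(Na) = 386.4 / 22.99 = 16.81 mol
n(Cl2) = 5.960 mol
n/ν for Na = 16.81/2 = 8.405
n/ν for Cl2 = 5.960/1 = 5.960
Smallest n/ν is Cl2 → limiting reagent.
Na consumed = (2/1) × 5.960 = 11.92 mol
Na remaining = 16.81 − 11.92 = 4.890 mol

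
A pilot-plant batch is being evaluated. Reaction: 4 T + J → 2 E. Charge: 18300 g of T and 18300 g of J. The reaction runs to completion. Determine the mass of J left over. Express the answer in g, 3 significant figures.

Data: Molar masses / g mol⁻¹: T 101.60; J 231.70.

7870 g

n(T) = 18300 / 101.60 = 180.1 mol
n(J) = 18300 / 231.70 = 78.98 mol
n/ν → T: 45.03, J: 78.98; T is limiting.
J consumed = (1/4) × 180.1 = 45.03 mol
J remaining = 78.98 − 45.03 = 33.95 mol
mass = 33.95 × 231.70 = 7866 g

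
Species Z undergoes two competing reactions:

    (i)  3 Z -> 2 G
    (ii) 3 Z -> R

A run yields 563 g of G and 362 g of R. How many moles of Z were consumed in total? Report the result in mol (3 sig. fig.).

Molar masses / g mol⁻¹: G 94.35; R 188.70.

n(G) = 563 / 94.35 = 5.967 mol
n(R) = 362 / 188.70 = 1.918 mol
n(Z) via (i) = (3/2)×5.967 = 8.951 mol
n(Z) via (ii) = (3/1)×1.918 = 5.754 mol
total n(Z) = 8.951 + 5.754 = 14.71 mol

14.7 mol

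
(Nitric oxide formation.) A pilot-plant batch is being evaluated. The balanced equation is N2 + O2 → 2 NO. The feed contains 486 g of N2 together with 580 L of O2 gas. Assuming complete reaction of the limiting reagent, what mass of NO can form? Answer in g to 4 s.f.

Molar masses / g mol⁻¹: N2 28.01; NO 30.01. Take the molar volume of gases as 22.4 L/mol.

1041 g

n(N2) = 486.0 / 28.01 = 17.35 mol
n(O2) = 580.0 / 22.4 = 25.89 mol
n/ν → N2: 17.35, O2: 25.89; N2 is limiting.
n(NO) = (2/1) × 17.35 = 34.70 mol
mass = 34.70 × 30.01 = 1041 g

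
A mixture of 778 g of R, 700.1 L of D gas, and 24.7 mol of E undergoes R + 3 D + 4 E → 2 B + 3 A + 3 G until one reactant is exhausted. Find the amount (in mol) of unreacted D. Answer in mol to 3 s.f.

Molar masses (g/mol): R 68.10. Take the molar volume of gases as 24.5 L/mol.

10.1 mol

n(R) = 778.0 / 68.10 = 11.42 mol
n(D) = 700.1 / 24.5 = 28.58 mol
n(E) = 24.70 mol
n/ν → R: 11.42, D: 9.527, E: 6.175; E is limiting.
D consumed = (3/4) × 24.70 = 18.53 mol
D remaining = 28.58 − 18.53 = 10.05 mol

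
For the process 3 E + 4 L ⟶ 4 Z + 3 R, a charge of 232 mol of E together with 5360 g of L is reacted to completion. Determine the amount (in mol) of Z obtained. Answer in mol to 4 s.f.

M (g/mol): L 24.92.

n(E) = 232.0 mol
n(L) = 5360 / 24.92 = 215.1 mol
n/ν for E = 232.0/3 = 77.33
n/ν for L = 215.1/4 = 53.78
Smallest n/ν is L → limiting reagent.
n(Z) = (4/4) × 215.1 = 215.1 mol

215.1 mol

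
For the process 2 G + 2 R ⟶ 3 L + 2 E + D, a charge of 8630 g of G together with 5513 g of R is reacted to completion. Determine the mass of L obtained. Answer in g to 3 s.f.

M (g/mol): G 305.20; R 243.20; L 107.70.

3660 g

n(G) = 8630 / 305.20 = 28.28 mol
n(R) = 5513 / 243.20 = 22.67 mol
n/ν for G = 28.28/2 = 14.14
n/ν for R = 22.67/2 = 11.34
Smallest n/ν is R → limiting reagent.
n(L) = (3/2) × 22.67 = 34.01 mol
mass = 34.01 × 107.70 = 3663 g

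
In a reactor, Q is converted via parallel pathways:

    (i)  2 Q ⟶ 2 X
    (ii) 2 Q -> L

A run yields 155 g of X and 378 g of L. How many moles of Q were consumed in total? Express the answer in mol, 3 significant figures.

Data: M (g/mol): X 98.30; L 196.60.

5.42 mol

n(X) = 155 / 98.30 = 1.577 mol
n(L) = 378 / 196.60 = 1.923 mol
n(Q) via (i) = (2/2)×1.577 = 1.577 mol
n(Q) via (ii) = (2/1)×1.923 = 3.846 mol
total n(Q) = 1.577 + 3.846 = 5.423 mol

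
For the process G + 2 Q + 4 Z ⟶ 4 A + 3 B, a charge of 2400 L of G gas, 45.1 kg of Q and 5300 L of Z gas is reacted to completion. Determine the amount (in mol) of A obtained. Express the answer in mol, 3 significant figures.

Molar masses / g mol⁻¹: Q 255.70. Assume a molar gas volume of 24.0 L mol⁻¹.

221 mol

n(G) = 2400 / 24.0 = 100.0 mol
n(Q) = 45.10×1000 / 255.70 = 176.4 mol
n(Z) = 5300 / 24.0 = 220.8 mol
n/ν → G: 100.0, Q: 88.20, Z: 55.20; Z is limiting.
n(A) = (4/4) × 220.8 = 220.8 mol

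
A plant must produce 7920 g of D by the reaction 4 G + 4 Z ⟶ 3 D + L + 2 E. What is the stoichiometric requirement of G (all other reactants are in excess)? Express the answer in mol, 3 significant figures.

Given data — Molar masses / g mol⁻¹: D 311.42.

n(D) = 7920 / 311.42 = 25.43 mol
n(G) = (4/3) × 25.43 = 33.91 mol

33.9 mol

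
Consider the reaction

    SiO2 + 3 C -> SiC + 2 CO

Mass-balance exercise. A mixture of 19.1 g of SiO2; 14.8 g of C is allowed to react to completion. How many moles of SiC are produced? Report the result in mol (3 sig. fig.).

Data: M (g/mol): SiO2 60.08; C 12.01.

0.318 mol

n(SiO2) = 19.10 / 60.08 = 0.3179 mol
n(C) = 14.80 / 12.01 = 1.232 mol
n/ν for SiO2 = 0.3179/1 = 0.3179
n/ν for C = 1.232/3 = 0.4107
Smallest n/ν is SiO2 → limiting reagent.
n(SiC) = (1/1) × 0.3179 = 0.3179 mol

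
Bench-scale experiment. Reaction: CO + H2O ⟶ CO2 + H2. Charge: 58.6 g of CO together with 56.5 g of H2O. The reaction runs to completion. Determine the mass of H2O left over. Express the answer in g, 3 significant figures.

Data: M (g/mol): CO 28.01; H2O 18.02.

18.8 g

n(CO) = 58.60 / 28.01 = 2.092 mol
n(H2O) = 56.50 / 18.02 = 3.135 mol
n/ν for CO = 2.092/1 = 2.092
n/ν for H2O = 3.135/1 = 3.135
Smallest n/ν is CO → limiting reagent.
H2O consumed = (1/1) × 2.092 = 2.092 mol
H2O remaining = 3.135 − 2.092 = 1.043 mol
mass = 1.043 × 18.02 = 18.79 g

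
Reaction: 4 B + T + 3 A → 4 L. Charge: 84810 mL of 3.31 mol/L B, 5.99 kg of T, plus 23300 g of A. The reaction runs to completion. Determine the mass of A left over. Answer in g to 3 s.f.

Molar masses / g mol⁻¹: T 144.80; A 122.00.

8160 g

n(B) = 3.31 × 84810/1000 = 280.7 mol
n(T) = 5.990×1000 / 144.80 = 41.37 mol
n(A) = 23300 / 122.00 = 191.0 mol
n/ν → B: 70.18, T: 41.37, A: 63.67; T is limiting.
A consumed = (3/1) × 41.37 = 124.1 mol
A remaining = 191.0 − 124.1 = 66.90 mol
mass = 66.90 × 122.00 = 8162 g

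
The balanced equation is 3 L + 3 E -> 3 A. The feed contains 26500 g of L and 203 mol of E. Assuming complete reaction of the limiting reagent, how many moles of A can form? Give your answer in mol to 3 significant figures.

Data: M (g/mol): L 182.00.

146 mol

n(L) = 26500 / 182.00 = 145.6 mol
n(E) = 203.0 mol
n/ν for L = 145.6/3 = 48.53
n/ν for E = 203.0/3 = 67.67
Smallest n/ν is L → limiting reagent.
n(A) = (3/3) × 145.6 = 145.6 mol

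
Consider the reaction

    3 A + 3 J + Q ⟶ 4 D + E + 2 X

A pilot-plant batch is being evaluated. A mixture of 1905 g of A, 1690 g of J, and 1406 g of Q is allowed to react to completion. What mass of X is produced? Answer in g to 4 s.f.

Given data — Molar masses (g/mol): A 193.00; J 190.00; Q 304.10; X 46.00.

n(A) = 1905 / 193.00 = 9.870 mol
n(J) = 1690 / 190.00 = 8.895 mol
n(Q) = 1406 / 304.10 = 4.623 mol
n/ν for A = 9.870/3 = 3.290
n/ν for J = 8.895/3 = 2.965
n/ν for Q = 4.623/1 = 4.623
Smallest n/ν is J → limiting reagent.
n(X) = (2/3) × 8.895 = 5.930 mol
mass = 5.930 × 46.00 = 272.8 g

272.8 g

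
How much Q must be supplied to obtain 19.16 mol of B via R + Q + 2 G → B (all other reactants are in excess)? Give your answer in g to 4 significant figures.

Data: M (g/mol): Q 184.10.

n(B) = 19.16 mol
n(Q) = (1/1) × 19.16 = 19.16 mol
mass = 19.16 × 184.10 = 3527 g

3527 g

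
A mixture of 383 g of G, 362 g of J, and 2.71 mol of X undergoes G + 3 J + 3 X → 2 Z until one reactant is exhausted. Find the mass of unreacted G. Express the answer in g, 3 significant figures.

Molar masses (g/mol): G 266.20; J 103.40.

143 g

n(G) = 383.0 / 266.20 = 1.439 mol
n(J) = 362.0 / 103.40 = 3.501 mol
n(X) = 2.710 mol
n/ν for G = 1.439/1 = 1.439
n/ν for J = 3.501/3 = 1.167
n/ν for X = 2.710/3 = 0.9033
Smallest n/ν is X → limiting reagent.
G consumed = (1/3) × 2.710 = 0.9033 mol
G remaining = 1.439 − 0.9033 = 0.5357 mol
mass = 0.5357 × 266.20 = 142.6 g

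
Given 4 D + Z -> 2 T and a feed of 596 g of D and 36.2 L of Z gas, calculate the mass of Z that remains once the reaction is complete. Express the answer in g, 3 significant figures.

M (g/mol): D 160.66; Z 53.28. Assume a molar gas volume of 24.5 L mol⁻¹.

n(D) = 596.0 / 160.66 = 3.710 mol
n(Z) = 36.20 / 24.5 = 1.478 mol
n/ν → D: 0.9275, Z: 1.478; D is limiting.
Z consumed = (1/4) × 3.710 = 0.9275 mol
Z remaining = 1.478 − 0.9275 = 0.5505 mol
mass = 0.5505 × 53.28 = 29.33 g

29.3 g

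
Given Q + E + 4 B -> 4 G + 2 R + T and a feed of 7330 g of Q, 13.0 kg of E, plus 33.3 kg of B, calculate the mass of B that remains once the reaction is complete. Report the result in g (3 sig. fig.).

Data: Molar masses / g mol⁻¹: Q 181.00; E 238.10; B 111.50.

15200 g

n(Q) = 7330 / 181.00 = 40.50 mol
n(E) = 13.00×1000 / 238.10 = 54.60 mol
n(B) = 33.30×1000 / 111.50 = 298.7 mol
n/ν for Q = 40.50/1 = 40.50
n/ν for E = 54.60/1 = 54.60
n/ν for B = 298.7/4 = 74.68
Smallest n/ν is Q → limiting reagent.
B consumed = (4/1) × 40.50 = 162.0 mol
B remaining = 298.7 − 162.0 = 136.7 mol
mass = 136.7 × 111.50 = 15240 g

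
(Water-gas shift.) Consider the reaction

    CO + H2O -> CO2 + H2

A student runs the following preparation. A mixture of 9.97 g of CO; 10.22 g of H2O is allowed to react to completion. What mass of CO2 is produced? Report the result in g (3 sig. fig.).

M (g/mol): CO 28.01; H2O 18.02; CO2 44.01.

15.7 g

n(CO) = 9.970 / 28.01 = 0.3559 mol
n(H2O) = 10.22 / 18.02 = 0.5671 mol
n/ν for CO = 0.3559/1 = 0.3559
n/ν for H2O = 0.5671/1 = 0.5671
Smallest n/ν is CO → limiting reagent.
n(CO2) = (1/1) × 0.3559 = 0.3559 mol
mass = 0.3559 × 44.01 = 15.66 g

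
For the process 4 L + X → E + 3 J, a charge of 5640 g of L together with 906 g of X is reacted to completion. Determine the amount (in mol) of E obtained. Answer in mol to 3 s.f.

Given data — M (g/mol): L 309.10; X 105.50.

4.56 mol

n(L) = 5640 / 309.10 = 18.25 mol
n(X) = 906.0 / 105.50 = 8.588 mol
n/ν → L: 4.563, X: 8.588; L is limiting.
n(E) = (1/4) × 18.25 = 4.563 mol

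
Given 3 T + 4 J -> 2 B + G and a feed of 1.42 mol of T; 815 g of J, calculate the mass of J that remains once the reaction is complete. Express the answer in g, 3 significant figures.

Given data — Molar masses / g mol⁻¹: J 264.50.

314 g

n(T) = 1.420 mol
n(J) = 815.0 / 264.50 = 3.081 mol
n/ν → T: 0.4733, J: 0.7703; T is limiting.
J consumed = (4/3) × 1.420 = 1.893 mol
J remaining = 3.081 − 1.893 = 1.188 mol
mass = 1.188 × 264.50 = 314.2 g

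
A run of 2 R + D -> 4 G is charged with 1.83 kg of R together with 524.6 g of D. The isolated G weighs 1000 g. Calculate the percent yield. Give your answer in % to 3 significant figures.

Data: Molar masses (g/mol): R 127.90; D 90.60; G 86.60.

n(R) = 1.830×1000 / 127.90 = 14.31 mol
n(D) = 524.6 / 90.60 = 5.790 mol
n/ν for R = 14.31/2 = 7.155
n/ν for D = 5.790/1 = 5.790
Smallest n/ν is D → limiting reagent.
theoretical n(G) = (4/1) × 5.790 = 23.16 mol → 2006 g
% yield = 1000 / 2006 × 100 = 49.85 %

49.9 %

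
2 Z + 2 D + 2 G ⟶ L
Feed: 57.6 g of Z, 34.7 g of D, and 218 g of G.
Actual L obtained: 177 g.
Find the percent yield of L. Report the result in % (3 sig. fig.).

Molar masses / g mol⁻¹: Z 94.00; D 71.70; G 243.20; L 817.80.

89.4 %

n(Z) = 57.60 / 94.00 = 0.6128 mol
n(D) = 34.70 / 71.70 = 0.4840 mol
n(G) = 218.0 / 243.20 = 0.8964 mol
n/ν for Z = 0.6128/2 = 0.3064
n/ν for D = 0.4840/2 = 0.2420
n/ν for G = 0.8964/2 = 0.4482
Smallest n/ν is D → limiting reagent.
theoretical n(L) = (1/2) × 0.4840 = 0.2420 mol → 197.9 g
% yield = 177 / 197.9 × 100 = 89.44 %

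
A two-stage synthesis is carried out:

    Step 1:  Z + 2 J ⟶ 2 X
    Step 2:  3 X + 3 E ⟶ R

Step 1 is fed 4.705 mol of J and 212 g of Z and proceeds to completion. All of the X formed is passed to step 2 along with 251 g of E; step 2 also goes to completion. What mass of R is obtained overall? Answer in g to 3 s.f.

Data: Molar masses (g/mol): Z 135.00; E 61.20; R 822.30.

Step 1:
n(J) = 4.705 mol
n(Z) = 212.0 / 135.00 = 1.570 mol
n/ν → J: 2.353, Z: 1.570; Z is limiting.
n(X) produced = (2/1) × 1.570 = 3.140 mol
Step 2:
n(X) available = 3.140 mol
n(E) = 251.0 / 61.20 = 4.101 mol
n/ν → X: 1.047, E: 1.367; X is limiting.
n(R) = (1/3) × 3.140 = 1.047 mol
mass = 1.047 × 822.30 = 860.9 g

861 g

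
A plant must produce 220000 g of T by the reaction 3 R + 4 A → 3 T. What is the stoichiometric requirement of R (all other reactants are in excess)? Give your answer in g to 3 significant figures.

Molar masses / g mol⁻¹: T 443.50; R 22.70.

n(T) = 220000 / 443.50 = 496.1 mol
n(R) = (3/3) × 496.1 = 496.1 mol
mass = 496.1 × 22.70 = 11260 g

11300 g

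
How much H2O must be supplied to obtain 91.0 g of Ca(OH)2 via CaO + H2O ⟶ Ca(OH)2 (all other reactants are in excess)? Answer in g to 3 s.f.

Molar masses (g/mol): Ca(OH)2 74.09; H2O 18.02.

n(Ca(OH)2) = 91.0 / 74.09 = 1.228 mol
n(H2O) = (1/1) × 1.228 = 1.228 mol
mass = 1.228 × 18.02 = 22.13 g

22.1 g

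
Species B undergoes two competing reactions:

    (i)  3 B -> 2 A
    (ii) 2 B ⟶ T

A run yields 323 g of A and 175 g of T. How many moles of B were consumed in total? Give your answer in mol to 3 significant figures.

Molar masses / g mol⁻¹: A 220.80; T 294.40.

n(A) = 323 / 220.80 = 1.463 mol
n(T) = 175 / 294.40 = 0.5944 mol
n(B) via (i) = (3/2)×1.463 = 2.195 mol
n(B) via (ii) = (2/1)×0.5944 = 1.189 mol
total n(B) = 2.195 + 1.189 = 3.384 mol

3.38 mol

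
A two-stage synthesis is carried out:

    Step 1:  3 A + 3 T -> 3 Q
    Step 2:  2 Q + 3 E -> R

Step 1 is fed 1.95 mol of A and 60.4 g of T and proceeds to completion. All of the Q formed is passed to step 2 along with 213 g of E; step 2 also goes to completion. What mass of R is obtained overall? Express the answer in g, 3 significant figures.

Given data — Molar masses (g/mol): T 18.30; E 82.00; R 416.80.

361 g

Step 1:
n(A) = 1.950 mol
n(T) = 60.40 / 18.30 = 3.301 mol
n/ν for A = 1.950/3 = 0.6500
n/ν for T = 3.301/3 = 1.100
Smallest n/ν is A → limiting reagent.
n(Q) produced = (3/3) × 1.950 = 1.950 mol
Step 2:
n(Q) available = 1.950 mol
n(E) = 213.0 / 82.00 = 2.598 mol
n/ν for Q = 1.950/2 = 0.9750
n/ν for E = 2.598/3 = 0.8660
Smallest n/ν is E → limiting reagent.
n(R) = (1/3) × 2.598 = 0.8660 mol
mass = 0.8660 × 416.80 = 360.9 g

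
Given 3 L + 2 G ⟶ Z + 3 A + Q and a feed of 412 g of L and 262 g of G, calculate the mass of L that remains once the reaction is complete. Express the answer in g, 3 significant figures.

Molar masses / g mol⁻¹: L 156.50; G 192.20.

n(L) = 412.0 / 156.50 = 2.633 mol
n(G) = 262.0 / 192.20 = 1.363 mol
n/ν for L = 2.633/3 = 0.8777
n/ν for G = 1.363/2 = 0.6815
Smallest n/ν is G → limiting reagent.
L consumed = (3/2) × 1.363 = 2.045 mol
L remaining = 2.633 − 2.045 = 0.5880 mol
mass = 0.5880 × 156.50 = 92.02 g

92.0 g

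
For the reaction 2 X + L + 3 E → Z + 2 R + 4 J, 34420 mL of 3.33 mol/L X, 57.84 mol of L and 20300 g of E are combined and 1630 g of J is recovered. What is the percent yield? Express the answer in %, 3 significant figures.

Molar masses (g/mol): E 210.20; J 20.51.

n(X) = 3.33 × 34420/1000 = 114.6 mol
n(L) = 57.84 mol
n(E) = 20300 / 210.20 = 96.57 mol
n/ν for X = 114.6/2 = 57.30
n/ν for L = 57.84/1 = 57.84
n/ν for E = 96.57/3 = 32.19
Smallest n/ν is E → limiting reagent.
theoretical n(J) = (4/3) × 96.57 = 128.8 mol → 2642 g
% yield = 1630 / 2642 × 100 = 61.70 %

61.7 %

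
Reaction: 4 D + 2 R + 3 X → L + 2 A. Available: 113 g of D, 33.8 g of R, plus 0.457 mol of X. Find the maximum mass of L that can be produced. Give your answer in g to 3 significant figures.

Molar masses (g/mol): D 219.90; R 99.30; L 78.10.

n(D) = 113.0 / 219.90 = 0.5139 mol
n(R) = 33.80 / 99.30 = 0.3404 mol
n(X) = 0.4570 mol
n/ν → D: 0.1285, R: 0.1702, X: 0.1523; D is limiting.
n(L) = (1/4) × 0.5139 = 0.1285 mol
mass = 0.1285 × 78.10 = 10.04 g

10.0 g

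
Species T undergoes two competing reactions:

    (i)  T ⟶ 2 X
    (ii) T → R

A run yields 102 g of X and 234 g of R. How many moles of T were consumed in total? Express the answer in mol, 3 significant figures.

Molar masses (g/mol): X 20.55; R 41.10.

8.18 mol

n(X) = 102 / 20.55 = 4.964 mol
n(R) = 234 / 41.10 = 5.693 mol
n(T) via (i) = (1/2)×4.964 = 2.482 mol
n(T) via (ii) = (1/1)×5.693 = 5.693 mol
total n(T) = 2.482 + 5.693 = 8.175 mol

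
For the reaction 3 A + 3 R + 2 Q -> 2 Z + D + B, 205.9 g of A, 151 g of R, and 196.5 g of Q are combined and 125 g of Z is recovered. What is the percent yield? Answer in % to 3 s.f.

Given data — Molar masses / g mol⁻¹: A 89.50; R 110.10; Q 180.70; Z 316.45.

n(A) = 205.9 / 89.50 = 2.301 mol
n(R) = 151.0 / 110.10 = 1.371 mol
n(Q) = 196.5 / 180.70 = 1.087 mol
n/ν for A = 2.301/3 = 0.7670
n/ν for R = 1.371/3 = 0.4570
n/ν for Q = 1.087/2 = 0.5435
Smallest n/ν is R → limiting reagent.
theoretical n(Z) = (2/3) × 1.371 = 0.9140 mol → 289.2 g
% yield = 125 / 289.2 × 100 = 43.22 %

43.2 %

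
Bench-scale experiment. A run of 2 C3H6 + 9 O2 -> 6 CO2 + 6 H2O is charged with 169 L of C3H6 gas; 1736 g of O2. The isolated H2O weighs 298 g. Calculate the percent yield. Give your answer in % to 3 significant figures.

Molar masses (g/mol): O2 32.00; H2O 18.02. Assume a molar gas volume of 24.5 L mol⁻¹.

n(C3H6) = 169.0 / 24.5 = 6.898 mol
n(O2) = 1736 / 32.00 = 54.25 mol
n/ν for C3H6 = 6.898/2 = 3.449
n/ν for O2 = 54.25/9 = 6.028
Smallest n/ν is C3H6 → limiting reagent.
theoretical n(H2O) = (6/2) × 6.898 = 20.69 mol → 372.8 g
% yield = 298 / 372.8 × 100 = 79.94 %

79.9 %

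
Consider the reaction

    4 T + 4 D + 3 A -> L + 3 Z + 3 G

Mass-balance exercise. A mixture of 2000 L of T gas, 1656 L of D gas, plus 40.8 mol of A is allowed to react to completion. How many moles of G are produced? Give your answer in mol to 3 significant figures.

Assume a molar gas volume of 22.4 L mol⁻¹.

40.8 mol

n(T) = 2000 / 22.4 = 89.29 mol
n(D) = 1656 / 22.4 = 73.93 mol
n(A) = 40.80 mol
n/ν for T = 89.29/4 = 22.32
n/ν for D = 73.93/4 = 18.48
n/ν for A = 40.80/3 = 13.60
Smallest n/ν is A → limiting reagent.
n(G) = (3/3) × 40.80 = 40.80 mol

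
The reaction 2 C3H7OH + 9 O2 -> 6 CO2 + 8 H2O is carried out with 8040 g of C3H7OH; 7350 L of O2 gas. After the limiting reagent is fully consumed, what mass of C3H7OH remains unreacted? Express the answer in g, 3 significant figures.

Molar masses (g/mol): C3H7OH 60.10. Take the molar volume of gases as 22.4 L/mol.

n(C3H7OH) = 8040 / 60.10 = 133.8 mol
n(O2) = 7350 / 22.4 = 328.1 mol
n/ν for C3H7OH = 133.8/2 = 66.90
n/ν for O2 = 328.1/9 = 36.46
Smallest n/ν is O2 → limiting reagent.
C3H7OH consumed = (2/9) × 328.1 = 72.91 mol
C3H7OH remaining = 133.8 − 72.91 = 60.89 mol
mass = 60.89 × 60.10 = 3659 g

3660 g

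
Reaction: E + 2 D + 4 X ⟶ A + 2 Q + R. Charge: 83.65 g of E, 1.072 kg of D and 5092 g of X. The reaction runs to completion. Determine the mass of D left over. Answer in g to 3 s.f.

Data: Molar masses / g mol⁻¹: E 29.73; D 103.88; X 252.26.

487 g

n(E) = 83.65 / 29.73 = 2.814 mol
n(D) = 1.072×1000 / 103.88 = 10.32 mol
n(X) = 5092 / 252.26 = 20.19 mol
n/ν for E = 2.814/1 = 2.814
n/ν for D = 10.32/2 = 5.160
n/ν for X = 20.19/4 = 5.048
Smallest n/ν is E → limiting reagent.
D consumed = (2/1) × 2.814 = 5.628 mol
D remaining = 10.32 − 5.628 = 4.692 mol
mass = 4.692 × 103.88 = 487.4 g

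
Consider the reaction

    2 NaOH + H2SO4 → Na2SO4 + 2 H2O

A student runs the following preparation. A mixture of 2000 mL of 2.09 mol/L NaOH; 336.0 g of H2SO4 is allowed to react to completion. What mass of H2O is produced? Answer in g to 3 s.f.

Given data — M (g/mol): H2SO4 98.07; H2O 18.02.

75.3 g

n(NaOH) = 2.09 × 2000/1000 = 4.180 mol
n(H2SO4) = 336.0 / 98.07 = 3.426 mol
n/ν for NaOH = 4.180/2 = 2.090
n/ν for H2SO4 = 3.426/1 = 3.426
Smallest n/ν is NaOH → limiting reagent.
n(H2O) = (2/2) × 4.180 = 4.180 mol
mass = 4.180 × 18.02 = 75.32 g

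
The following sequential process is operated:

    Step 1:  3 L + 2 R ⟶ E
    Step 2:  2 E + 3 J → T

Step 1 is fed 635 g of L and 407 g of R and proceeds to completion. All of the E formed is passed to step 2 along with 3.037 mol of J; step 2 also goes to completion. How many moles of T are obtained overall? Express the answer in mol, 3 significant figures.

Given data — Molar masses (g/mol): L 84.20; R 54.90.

1.01 mol

Step 1:
n(L) = 635.0 / 84.20 = 7.542 mol
n(R) = 407.0 / 54.90 = 7.413 mol
n/ν → L: 2.514, R: 3.707; L is limiting.
n(E) produced = (1/3) × 7.542 = 2.514 mol
Step 2:
n(E) available = 2.514 mol
n(J) = 3.037 mol
n/ν → E: 1.257, J: 1.012; J is limiting.
n(T) = (1/3) × 3.037 = 1.012 mol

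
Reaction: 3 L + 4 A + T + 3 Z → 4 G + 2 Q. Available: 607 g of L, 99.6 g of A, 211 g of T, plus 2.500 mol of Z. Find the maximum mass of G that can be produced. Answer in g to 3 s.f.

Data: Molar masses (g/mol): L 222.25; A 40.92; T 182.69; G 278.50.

678 g

n(L) = 607.0 / 222.25 = 2.731 mol
n(A) = 99.60 / 40.92 = 2.434 mol
n(T) = 211.0 / 182.69 = 1.155 mol
n(Z) = 2.500 mol
n/ν → L: 0.9103, A: 0.6085, T: 1.155, Z: 0.8333; A is limiting.
n(G) = (4/4) × 2.434 = 2.434 mol
mass = 2.434 × 278.50 = 677.9 g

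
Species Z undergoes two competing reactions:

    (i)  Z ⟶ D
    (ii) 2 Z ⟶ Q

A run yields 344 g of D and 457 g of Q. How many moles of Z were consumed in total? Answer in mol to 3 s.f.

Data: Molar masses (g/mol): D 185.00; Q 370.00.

4.33 mol

n(D) = 344 / 185.00 = 1.859 mol
n(Q) = 457 / 370.00 = 1.235 mol
n(Z) via (i) = (1/1)×1.859 = 1.859 mol
n(Z) via (ii) = (2/1)×1.235 = 2.470 mol
total n(Z) = 1.859 + 2.470 = 4.329 mol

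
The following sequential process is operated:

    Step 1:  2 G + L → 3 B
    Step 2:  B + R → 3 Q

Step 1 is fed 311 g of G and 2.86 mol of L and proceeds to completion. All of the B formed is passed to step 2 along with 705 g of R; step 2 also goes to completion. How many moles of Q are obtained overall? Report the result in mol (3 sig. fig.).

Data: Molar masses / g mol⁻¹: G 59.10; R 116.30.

Step 1:
n(G) = 311.0 / 59.10 = 5.262 mol
n(L) = 2.860 mol
n/ν → G: 2.631, L: 2.860; G is limiting.
n(B) produced = (3/2) × 5.262 = 7.893 mol
Step 2:
n(B) available = 7.893 mol
n(R) = 705.0 / 116.30 = 6.062 mol
n/ν → B: 7.893, R: 6.062; R is limiting.
n(Q) = (3/1) × 6.062 = 18.19 mol

18.2 mol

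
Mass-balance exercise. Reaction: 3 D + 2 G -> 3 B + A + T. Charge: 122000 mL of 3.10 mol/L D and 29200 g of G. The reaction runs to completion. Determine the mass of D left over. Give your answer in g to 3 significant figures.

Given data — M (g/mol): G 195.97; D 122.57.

19000 g

n(D) = 3.10 × 122000/1000 = 378.2 mol
n(G) = 29200 / 195.97 = 149.0 mol
n/ν → D: 126.1, G: 74.50; G is limiting.
D consumed = (3/2) × 149.0 = 223.5 mol
D remaining = 378.2 − 223.5 = 154.7 mol
mass = 154.7 × 122.57 = 18960 g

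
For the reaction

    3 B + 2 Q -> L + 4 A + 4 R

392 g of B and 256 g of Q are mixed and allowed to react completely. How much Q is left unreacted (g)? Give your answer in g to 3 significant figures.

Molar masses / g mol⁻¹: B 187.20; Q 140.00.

60.6 g

n(B) = 392.0 / 187.20 = 2.094 mol
n(Q) = 256.0 / 140.00 = 1.829 mol
n/ν for B = 2.094/3 = 0.6980
n/ν for Q = 1.829/2 = 0.9145
Smallest n/ν is B → limiting reagent.
Q consumed = (2/3) × 2.094 = 1.396 mol
Q remaining = 1.829 − 1.396 = 0.4330 mol
mass = 0.4330 × 140.00 = 60.62 g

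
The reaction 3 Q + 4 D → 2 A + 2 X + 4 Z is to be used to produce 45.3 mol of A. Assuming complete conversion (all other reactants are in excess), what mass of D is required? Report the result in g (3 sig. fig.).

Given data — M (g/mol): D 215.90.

19600 g

n(A) = 45.30 mol
n(D) = (4/2) × 45.30 = 90.60 mol
mass = 90.60 × 215.90 = 19560 g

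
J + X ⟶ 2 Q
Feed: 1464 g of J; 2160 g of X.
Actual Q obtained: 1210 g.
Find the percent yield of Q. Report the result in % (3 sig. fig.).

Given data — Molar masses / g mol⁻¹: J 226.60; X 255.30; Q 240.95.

n(J) = 1464 / 226.60 = 6.461 mol
n(X) = 2160 / 255.30 = 8.461 mol
n/ν → J: 6.461, X: 8.461; J is limiting.
theoretical n(Q) = (2/1) × 6.461 = 12.92 mol → 3113 g
% yield = 1210 / 3113 × 100 = 38.87 %

38.9 %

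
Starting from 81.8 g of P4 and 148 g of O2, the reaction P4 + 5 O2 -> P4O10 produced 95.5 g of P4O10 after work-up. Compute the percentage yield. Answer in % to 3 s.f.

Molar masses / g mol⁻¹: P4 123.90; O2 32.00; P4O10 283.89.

n(P4) = 81.80 / 123.90 = 0.6602 mol
n(O2) = 148.0 / 32.00 = 4.625 mol
n/ν for P4 = 0.6602/1 = 0.6602
n/ν for O2 = 4.625/5 = 0.9250
Smallest n/ν is P4 → limiting reagent.
theoretical n(P4O10) = (1/1) × 0.6602 = 0.6602 mol → 187.4 g
% yield = 95.5 / 187.4 × 100 = 50.96 %

51.0 %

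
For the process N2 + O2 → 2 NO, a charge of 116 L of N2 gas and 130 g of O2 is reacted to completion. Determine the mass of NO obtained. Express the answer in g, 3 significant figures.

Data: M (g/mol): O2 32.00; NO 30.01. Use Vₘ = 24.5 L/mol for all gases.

244 g

n(N2) = 116.0 / 24.5 = 4.735 mol
n(O2) = 130.0 / 32.00 = 4.063 mol
n/ν for N2 = 4.735/1 = 4.735
n/ν for O2 = 4.063/1 = 4.063
Smallest n/ν is O2 → limiting reagent.
n(NO) = (2/1) × 4.063 = 8.126 mol
mass = 8.126 × 30.01 = 243.9 g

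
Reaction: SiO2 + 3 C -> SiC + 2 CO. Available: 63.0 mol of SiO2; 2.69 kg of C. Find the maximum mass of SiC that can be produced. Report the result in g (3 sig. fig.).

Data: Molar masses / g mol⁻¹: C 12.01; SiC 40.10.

2530 g

n(SiO2) = 63.00 mol
n(C) = 2.690×1000 / 12.01 = 224.0 mol
n/ν → SiO2: 63.00, C: 74.67; SiO2 is limiting.
n(SiC) = (1/1) × 63.00 = 63.00 mol
mass = 63.00 × 40.10 = 2526 g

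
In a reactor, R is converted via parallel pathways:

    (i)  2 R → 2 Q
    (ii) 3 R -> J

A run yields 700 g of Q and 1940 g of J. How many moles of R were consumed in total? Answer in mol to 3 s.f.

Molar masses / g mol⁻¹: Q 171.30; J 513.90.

15.4 mol

n(Q) = 700 / 171.30 = 4.086 mol
n(J) = 1940 / 513.90 = 3.775 mol
n(R) via (i) = (2/2)×4.086 = 4.086 mol
n(R) via (ii) = (3/1)×3.775 = 11.33 mol
total n(R) = 4.086 + 11.33 = 15.42 mol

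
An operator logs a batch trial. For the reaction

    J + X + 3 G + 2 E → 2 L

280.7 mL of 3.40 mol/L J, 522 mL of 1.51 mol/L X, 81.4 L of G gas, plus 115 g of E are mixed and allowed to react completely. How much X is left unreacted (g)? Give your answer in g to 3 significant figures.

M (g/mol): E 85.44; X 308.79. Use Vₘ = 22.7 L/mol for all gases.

n(J) = 3.40 × 280.7/1000 = 0.9544 mol
n(X) = 1.51 × 522.0/1000 = 0.7882 mol
n(G) = 81.40 / 22.7 = 3.586 mol
n(E) = 115.0 / 85.44 = 1.346 mol
n/ν → J: 0.9544, X: 0.7882, G: 1.195, E: 0.6730; E is limiting.
X consumed = (1/2) × 1.346 = 0.6730 mol
X remaining = 0.7882 − 0.6730 = 0.1152 mol
mass = 0.1152 × 308.79 = 35.57 g

35.6 g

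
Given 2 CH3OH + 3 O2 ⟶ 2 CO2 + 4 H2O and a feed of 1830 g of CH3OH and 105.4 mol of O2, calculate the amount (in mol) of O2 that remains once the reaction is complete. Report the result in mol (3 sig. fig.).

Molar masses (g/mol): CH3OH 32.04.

n(CH3OH) = 1830 / 32.04 = 57.12 mol
n(O2) = 105.4 mol
n/ν → CH3OH: 28.56, O2: 35.13; CH3OH is limiting.
O2 consumed = (3/2) × 57.12 = 85.68 mol
O2 remaining = 105.4 − 85.68 = 19.72 mol

19.7 mol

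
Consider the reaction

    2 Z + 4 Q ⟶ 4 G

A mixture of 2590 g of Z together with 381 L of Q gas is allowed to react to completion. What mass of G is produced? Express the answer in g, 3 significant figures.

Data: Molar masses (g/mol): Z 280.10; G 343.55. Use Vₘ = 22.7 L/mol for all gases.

5770 g

n(Z) = 2590 / 280.10 = 9.247 mol
n(Q) = 381.0 / 22.7 = 16.78 mol
n/ν for Z = 9.247/2 = 4.624
n/ν for Q = 16.78/4 = 4.195
Smallest n/ν is Q → limiting reagent.
n(G) = (4/4) × 16.78 = 16.78 mol
mass = 16.78 × 343.55 = 5765 g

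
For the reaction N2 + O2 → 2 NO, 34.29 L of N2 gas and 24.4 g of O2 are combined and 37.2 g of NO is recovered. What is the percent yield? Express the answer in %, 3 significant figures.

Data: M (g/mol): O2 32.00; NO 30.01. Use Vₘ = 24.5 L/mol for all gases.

n(N2) = 34.29 / 24.5 = 1.400 mol
n(O2) = 24.40 / 32.00 = 0.7625 mol
n/ν for N2 = 1.400/1 = 1.400
n/ν for O2 = 0.7625/1 = 0.7625
Smallest n/ν is O2 → limiting reagent.
theoretical n(NO) = (2/1) × 0.7625 = 1.525 mol → 45.77 g
% yield = 37.2 / 45.77 × 100 = 81.28 %

81.3 %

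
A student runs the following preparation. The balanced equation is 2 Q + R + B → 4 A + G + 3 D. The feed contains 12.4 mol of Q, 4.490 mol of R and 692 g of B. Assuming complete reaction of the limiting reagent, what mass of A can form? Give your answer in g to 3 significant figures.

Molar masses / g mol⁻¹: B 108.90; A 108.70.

1950 g

n(Q) = 12.40 mol
n(R) = 4.490 mol
n(B) = 692.0 / 108.90 = 6.354 mol
n/ν → Q: 6.200, R: 4.490, B: 6.354; R is limiting.
n(A) = (4/1) × 4.490 = 17.96 mol
mass = 17.96 × 108.70 = 1952 g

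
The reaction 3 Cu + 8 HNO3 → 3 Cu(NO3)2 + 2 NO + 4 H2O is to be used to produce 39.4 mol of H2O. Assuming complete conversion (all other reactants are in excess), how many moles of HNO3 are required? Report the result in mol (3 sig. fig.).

n(H2O) = 39.40 mol
n(HNO3) = (8/4) × 39.40 = 78.80 mol

78.8 mol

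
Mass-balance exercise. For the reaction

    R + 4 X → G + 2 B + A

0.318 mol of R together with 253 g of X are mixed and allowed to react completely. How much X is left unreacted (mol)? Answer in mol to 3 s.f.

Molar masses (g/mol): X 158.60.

0.323 mol

n(R) = 0.3180 mol
n(X) = 253.0 / 158.60 = 1.595 mol
n/ν for R = 0.3180/1 = 0.3180
n/ν for X = 1.595/4 = 0.3988
Smallest n/ν is R → limiting reagent.
X consumed = (4/1) × 0.3180 = 1.272 mol
X remaining = 1.595 − 1.272 = 0.3230 mol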